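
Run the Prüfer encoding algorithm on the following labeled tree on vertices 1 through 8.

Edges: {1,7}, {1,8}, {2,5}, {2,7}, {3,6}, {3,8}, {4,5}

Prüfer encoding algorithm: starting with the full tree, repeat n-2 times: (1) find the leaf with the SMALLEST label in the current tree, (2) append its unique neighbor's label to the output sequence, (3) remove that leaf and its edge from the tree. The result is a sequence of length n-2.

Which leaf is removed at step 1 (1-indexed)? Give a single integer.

Step 1: current leaves = {4,6}. Remove leaf 4 (neighbor: 5).

Answer: 4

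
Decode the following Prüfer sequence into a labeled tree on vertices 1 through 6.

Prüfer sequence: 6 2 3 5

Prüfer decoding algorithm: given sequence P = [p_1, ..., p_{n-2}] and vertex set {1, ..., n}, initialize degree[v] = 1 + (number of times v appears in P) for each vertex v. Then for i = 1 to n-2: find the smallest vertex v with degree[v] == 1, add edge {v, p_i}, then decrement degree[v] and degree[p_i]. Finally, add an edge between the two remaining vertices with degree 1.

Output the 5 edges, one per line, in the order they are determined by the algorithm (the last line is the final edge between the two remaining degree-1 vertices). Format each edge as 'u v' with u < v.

Answer: 1 6
2 4
2 3
3 5
5 6

Derivation:
Initial degrees: {1:1, 2:2, 3:2, 4:1, 5:2, 6:2}
Step 1: smallest deg-1 vertex = 1, p_1 = 6. Add edge {1,6}. Now deg[1]=0, deg[6]=1.
Step 2: smallest deg-1 vertex = 4, p_2 = 2. Add edge {2,4}. Now deg[4]=0, deg[2]=1.
Step 3: smallest deg-1 vertex = 2, p_3 = 3. Add edge {2,3}. Now deg[2]=0, deg[3]=1.
Step 4: smallest deg-1 vertex = 3, p_4 = 5. Add edge {3,5}. Now deg[3]=0, deg[5]=1.
Final: two remaining deg-1 vertices are 5, 6. Add edge {5,6}.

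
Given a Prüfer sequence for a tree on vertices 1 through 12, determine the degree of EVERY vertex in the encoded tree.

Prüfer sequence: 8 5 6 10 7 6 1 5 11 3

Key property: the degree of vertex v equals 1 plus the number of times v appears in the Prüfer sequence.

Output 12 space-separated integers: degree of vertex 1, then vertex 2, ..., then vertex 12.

p_1 = 8: count[8] becomes 1
p_2 = 5: count[5] becomes 1
p_3 = 6: count[6] becomes 1
p_4 = 10: count[10] becomes 1
p_5 = 7: count[7] becomes 1
p_6 = 6: count[6] becomes 2
p_7 = 1: count[1] becomes 1
p_8 = 5: count[5] becomes 2
p_9 = 11: count[11] becomes 1
p_10 = 3: count[3] becomes 1
Degrees (1 + count): deg[1]=1+1=2, deg[2]=1+0=1, deg[3]=1+1=2, deg[4]=1+0=1, deg[5]=1+2=3, deg[6]=1+2=3, deg[7]=1+1=2, deg[8]=1+1=2, deg[9]=1+0=1, deg[10]=1+1=2, deg[11]=1+1=2, deg[12]=1+0=1

Answer: 2 1 2 1 3 3 2 2 1 2 2 1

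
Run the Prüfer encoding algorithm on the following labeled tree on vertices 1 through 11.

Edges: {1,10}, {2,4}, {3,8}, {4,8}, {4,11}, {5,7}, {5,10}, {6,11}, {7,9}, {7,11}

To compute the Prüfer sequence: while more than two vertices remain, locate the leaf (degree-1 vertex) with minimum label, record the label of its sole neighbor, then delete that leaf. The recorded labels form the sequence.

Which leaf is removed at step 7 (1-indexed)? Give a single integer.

Answer: 9

Derivation:
Step 1: current leaves = {1,2,3,6,9}. Remove leaf 1 (neighbor: 10).
Step 2: current leaves = {2,3,6,9,10}. Remove leaf 2 (neighbor: 4).
Step 3: current leaves = {3,6,9,10}. Remove leaf 3 (neighbor: 8).
Step 4: current leaves = {6,8,9,10}. Remove leaf 6 (neighbor: 11).
Step 5: current leaves = {8,9,10}. Remove leaf 8 (neighbor: 4).
Step 6: current leaves = {4,9,10}. Remove leaf 4 (neighbor: 11).
Step 7: current leaves = {9,10,11}. Remove leaf 9 (neighbor: 7).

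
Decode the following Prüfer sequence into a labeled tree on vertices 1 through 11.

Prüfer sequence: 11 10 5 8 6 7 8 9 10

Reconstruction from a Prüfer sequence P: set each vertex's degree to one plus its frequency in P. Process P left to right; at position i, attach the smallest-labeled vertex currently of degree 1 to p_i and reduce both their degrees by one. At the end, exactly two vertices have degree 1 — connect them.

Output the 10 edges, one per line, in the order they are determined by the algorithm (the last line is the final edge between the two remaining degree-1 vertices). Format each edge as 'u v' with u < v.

Answer: 1 11
2 10
3 5
4 8
5 6
6 7
7 8
8 9
9 10
10 11

Derivation:
Initial degrees: {1:1, 2:1, 3:1, 4:1, 5:2, 6:2, 7:2, 8:3, 9:2, 10:3, 11:2}
Step 1: smallest deg-1 vertex = 1, p_1 = 11. Add edge {1,11}. Now deg[1]=0, deg[11]=1.
Step 2: smallest deg-1 vertex = 2, p_2 = 10. Add edge {2,10}. Now deg[2]=0, deg[10]=2.
Step 3: smallest deg-1 vertex = 3, p_3 = 5. Add edge {3,5}. Now deg[3]=0, deg[5]=1.
Step 4: smallest deg-1 vertex = 4, p_4 = 8. Add edge {4,8}. Now deg[4]=0, deg[8]=2.
Step 5: smallest deg-1 vertex = 5, p_5 = 6. Add edge {5,6}. Now deg[5]=0, deg[6]=1.
Step 6: smallest deg-1 vertex = 6, p_6 = 7. Add edge {6,7}. Now deg[6]=0, deg[7]=1.
Step 7: smallest deg-1 vertex = 7, p_7 = 8. Add edge {7,8}. Now deg[7]=0, deg[8]=1.
Step 8: smallest deg-1 vertex = 8, p_8 = 9. Add edge {8,9}. Now deg[8]=0, deg[9]=1.
Step 9: smallest deg-1 vertex = 9, p_9 = 10. Add edge {9,10}. Now deg[9]=0, deg[10]=1.
Final: two remaining deg-1 vertices are 10, 11. Add edge {10,11}.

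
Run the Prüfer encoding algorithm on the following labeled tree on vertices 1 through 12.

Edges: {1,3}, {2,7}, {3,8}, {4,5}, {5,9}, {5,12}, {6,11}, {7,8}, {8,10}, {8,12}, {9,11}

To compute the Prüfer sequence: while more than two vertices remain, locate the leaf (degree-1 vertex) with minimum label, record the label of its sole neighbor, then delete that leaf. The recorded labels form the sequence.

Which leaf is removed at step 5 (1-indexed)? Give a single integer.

Answer: 6

Derivation:
Step 1: current leaves = {1,2,4,6,10}. Remove leaf 1 (neighbor: 3).
Step 2: current leaves = {2,3,4,6,10}. Remove leaf 2 (neighbor: 7).
Step 3: current leaves = {3,4,6,7,10}. Remove leaf 3 (neighbor: 8).
Step 4: current leaves = {4,6,7,10}. Remove leaf 4 (neighbor: 5).
Step 5: current leaves = {6,7,10}. Remove leaf 6 (neighbor: 11).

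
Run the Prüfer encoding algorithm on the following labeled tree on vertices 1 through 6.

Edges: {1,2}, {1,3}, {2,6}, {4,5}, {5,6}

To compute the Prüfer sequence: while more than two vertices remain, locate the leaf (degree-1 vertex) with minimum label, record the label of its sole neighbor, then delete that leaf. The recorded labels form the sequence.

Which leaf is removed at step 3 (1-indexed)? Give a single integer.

Step 1: current leaves = {3,4}. Remove leaf 3 (neighbor: 1).
Step 2: current leaves = {1,4}. Remove leaf 1 (neighbor: 2).
Step 3: current leaves = {2,4}. Remove leaf 2 (neighbor: 6).

Answer: 2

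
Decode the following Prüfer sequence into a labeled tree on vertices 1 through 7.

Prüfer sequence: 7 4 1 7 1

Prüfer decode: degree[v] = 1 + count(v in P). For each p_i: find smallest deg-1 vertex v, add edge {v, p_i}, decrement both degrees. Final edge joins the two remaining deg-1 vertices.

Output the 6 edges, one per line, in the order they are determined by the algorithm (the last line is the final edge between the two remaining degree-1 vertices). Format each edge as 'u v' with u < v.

Answer: 2 7
3 4
1 4
5 7
1 6
1 7

Derivation:
Initial degrees: {1:3, 2:1, 3:1, 4:2, 5:1, 6:1, 7:3}
Step 1: smallest deg-1 vertex = 2, p_1 = 7. Add edge {2,7}. Now deg[2]=0, deg[7]=2.
Step 2: smallest deg-1 vertex = 3, p_2 = 4. Add edge {3,4}. Now deg[3]=0, deg[4]=1.
Step 3: smallest deg-1 vertex = 4, p_3 = 1. Add edge {1,4}. Now deg[4]=0, deg[1]=2.
Step 4: smallest deg-1 vertex = 5, p_4 = 7. Add edge {5,7}. Now deg[5]=0, deg[7]=1.
Step 5: smallest deg-1 vertex = 6, p_5 = 1. Add edge {1,6}. Now deg[6]=0, deg[1]=1.
Final: two remaining deg-1 vertices are 1, 7. Add edge {1,7}.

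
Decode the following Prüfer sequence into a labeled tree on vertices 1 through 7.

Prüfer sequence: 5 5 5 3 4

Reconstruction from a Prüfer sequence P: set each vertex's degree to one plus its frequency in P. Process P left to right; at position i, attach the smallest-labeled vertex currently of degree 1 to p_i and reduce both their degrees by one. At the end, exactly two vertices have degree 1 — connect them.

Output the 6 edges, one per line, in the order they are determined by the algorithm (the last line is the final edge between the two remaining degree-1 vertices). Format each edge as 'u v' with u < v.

Answer: 1 5
2 5
5 6
3 5
3 4
4 7

Derivation:
Initial degrees: {1:1, 2:1, 3:2, 4:2, 5:4, 6:1, 7:1}
Step 1: smallest deg-1 vertex = 1, p_1 = 5. Add edge {1,5}. Now deg[1]=0, deg[5]=3.
Step 2: smallest deg-1 vertex = 2, p_2 = 5. Add edge {2,5}. Now deg[2]=0, deg[5]=2.
Step 3: smallest deg-1 vertex = 6, p_3 = 5. Add edge {5,6}. Now deg[6]=0, deg[5]=1.
Step 4: smallest deg-1 vertex = 5, p_4 = 3. Add edge {3,5}. Now deg[5]=0, deg[3]=1.
Step 5: smallest deg-1 vertex = 3, p_5 = 4. Add edge {3,4}. Now deg[3]=0, deg[4]=1.
Final: two remaining deg-1 vertices are 4, 7. Add edge {4,7}.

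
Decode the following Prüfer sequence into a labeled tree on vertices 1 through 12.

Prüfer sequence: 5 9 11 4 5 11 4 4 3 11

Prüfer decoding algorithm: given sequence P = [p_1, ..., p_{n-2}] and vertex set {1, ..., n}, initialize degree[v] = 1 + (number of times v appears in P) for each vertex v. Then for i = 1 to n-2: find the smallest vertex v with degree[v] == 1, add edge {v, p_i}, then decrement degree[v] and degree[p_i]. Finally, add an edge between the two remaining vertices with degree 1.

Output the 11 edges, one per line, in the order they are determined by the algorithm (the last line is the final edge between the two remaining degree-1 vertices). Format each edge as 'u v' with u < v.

Initial degrees: {1:1, 2:1, 3:2, 4:4, 5:3, 6:1, 7:1, 8:1, 9:2, 10:1, 11:4, 12:1}
Step 1: smallest deg-1 vertex = 1, p_1 = 5. Add edge {1,5}. Now deg[1]=0, deg[5]=2.
Step 2: smallest deg-1 vertex = 2, p_2 = 9. Add edge {2,9}. Now deg[2]=0, deg[9]=1.
Step 3: smallest deg-1 vertex = 6, p_3 = 11. Add edge {6,11}. Now deg[6]=0, deg[11]=3.
Step 4: smallest deg-1 vertex = 7, p_4 = 4. Add edge {4,7}. Now deg[7]=0, deg[4]=3.
Step 5: smallest deg-1 vertex = 8, p_5 = 5. Add edge {5,8}. Now deg[8]=0, deg[5]=1.
Step 6: smallest deg-1 vertex = 5, p_6 = 11. Add edge {5,11}. Now deg[5]=0, deg[11]=2.
Step 7: smallest deg-1 vertex = 9, p_7 = 4. Add edge {4,9}. Now deg[9]=0, deg[4]=2.
Step 8: smallest deg-1 vertex = 10, p_8 = 4. Add edge {4,10}. Now deg[10]=0, deg[4]=1.
Step 9: smallest deg-1 vertex = 4, p_9 = 3. Add edge {3,4}. Now deg[4]=0, deg[3]=1.
Step 10: smallest deg-1 vertex = 3, p_10 = 11. Add edge {3,11}. Now deg[3]=0, deg[11]=1.
Final: two remaining deg-1 vertices are 11, 12. Add edge {11,12}.

Answer: 1 5
2 9
6 11
4 7
5 8
5 11
4 9
4 10
3 4
3 11
11 12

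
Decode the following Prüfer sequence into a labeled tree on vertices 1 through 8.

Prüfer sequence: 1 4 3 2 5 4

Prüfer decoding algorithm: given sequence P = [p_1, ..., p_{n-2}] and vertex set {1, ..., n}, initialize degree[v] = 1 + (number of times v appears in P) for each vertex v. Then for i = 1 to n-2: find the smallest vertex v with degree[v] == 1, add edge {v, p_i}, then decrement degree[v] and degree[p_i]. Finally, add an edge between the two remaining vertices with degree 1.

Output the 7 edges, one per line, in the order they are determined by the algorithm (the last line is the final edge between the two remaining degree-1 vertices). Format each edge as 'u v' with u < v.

Answer: 1 6
1 4
3 7
2 3
2 5
4 5
4 8

Derivation:
Initial degrees: {1:2, 2:2, 3:2, 4:3, 5:2, 6:1, 7:1, 8:1}
Step 1: smallest deg-1 vertex = 6, p_1 = 1. Add edge {1,6}. Now deg[6]=0, deg[1]=1.
Step 2: smallest deg-1 vertex = 1, p_2 = 4. Add edge {1,4}. Now deg[1]=0, deg[4]=2.
Step 3: smallest deg-1 vertex = 7, p_3 = 3. Add edge {3,7}. Now deg[7]=0, deg[3]=1.
Step 4: smallest deg-1 vertex = 3, p_4 = 2. Add edge {2,3}. Now deg[3]=0, deg[2]=1.
Step 5: smallest deg-1 vertex = 2, p_5 = 5. Add edge {2,5}. Now deg[2]=0, deg[5]=1.
Step 6: smallest deg-1 vertex = 5, p_6 = 4. Add edge {4,5}. Now deg[5]=0, deg[4]=1.
Final: two remaining deg-1 vertices are 4, 8. Add edge {4,8}.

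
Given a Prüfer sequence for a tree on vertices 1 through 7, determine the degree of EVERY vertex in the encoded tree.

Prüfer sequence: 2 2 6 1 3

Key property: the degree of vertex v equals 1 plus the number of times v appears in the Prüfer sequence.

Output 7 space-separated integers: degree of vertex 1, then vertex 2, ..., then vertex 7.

Answer: 2 3 2 1 1 2 1

Derivation:
p_1 = 2: count[2] becomes 1
p_2 = 2: count[2] becomes 2
p_3 = 6: count[6] becomes 1
p_4 = 1: count[1] becomes 1
p_5 = 3: count[3] becomes 1
Degrees (1 + count): deg[1]=1+1=2, deg[2]=1+2=3, deg[3]=1+1=2, deg[4]=1+0=1, deg[5]=1+0=1, deg[6]=1+1=2, deg[7]=1+0=1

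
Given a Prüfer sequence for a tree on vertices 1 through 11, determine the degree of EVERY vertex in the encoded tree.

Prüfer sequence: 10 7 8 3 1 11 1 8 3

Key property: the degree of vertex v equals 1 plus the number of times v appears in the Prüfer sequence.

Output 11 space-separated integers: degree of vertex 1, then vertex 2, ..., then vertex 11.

Answer: 3 1 3 1 1 1 2 3 1 2 2

Derivation:
p_1 = 10: count[10] becomes 1
p_2 = 7: count[7] becomes 1
p_3 = 8: count[8] becomes 1
p_4 = 3: count[3] becomes 1
p_5 = 1: count[1] becomes 1
p_6 = 11: count[11] becomes 1
p_7 = 1: count[1] becomes 2
p_8 = 8: count[8] becomes 2
p_9 = 3: count[3] becomes 2
Degrees (1 + count): deg[1]=1+2=3, deg[2]=1+0=1, deg[3]=1+2=3, deg[4]=1+0=1, deg[5]=1+0=1, deg[6]=1+0=1, deg[7]=1+1=2, deg[8]=1+2=3, deg[9]=1+0=1, deg[10]=1+1=2, deg[11]=1+1=2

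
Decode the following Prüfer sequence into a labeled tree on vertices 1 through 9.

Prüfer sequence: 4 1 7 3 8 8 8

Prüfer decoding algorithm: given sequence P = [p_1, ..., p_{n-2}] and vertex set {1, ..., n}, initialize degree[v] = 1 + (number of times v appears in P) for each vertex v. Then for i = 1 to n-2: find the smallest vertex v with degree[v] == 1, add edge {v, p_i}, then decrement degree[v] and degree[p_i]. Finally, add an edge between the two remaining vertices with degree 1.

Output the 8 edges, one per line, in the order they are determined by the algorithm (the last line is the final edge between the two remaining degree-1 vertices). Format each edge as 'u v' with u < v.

Initial degrees: {1:2, 2:1, 3:2, 4:2, 5:1, 6:1, 7:2, 8:4, 9:1}
Step 1: smallest deg-1 vertex = 2, p_1 = 4. Add edge {2,4}. Now deg[2]=0, deg[4]=1.
Step 2: smallest deg-1 vertex = 4, p_2 = 1. Add edge {1,4}. Now deg[4]=0, deg[1]=1.
Step 3: smallest deg-1 vertex = 1, p_3 = 7. Add edge {1,7}. Now deg[1]=0, deg[7]=1.
Step 4: smallest deg-1 vertex = 5, p_4 = 3. Add edge {3,5}. Now deg[5]=0, deg[3]=1.
Step 5: smallest deg-1 vertex = 3, p_5 = 8. Add edge {3,8}. Now deg[3]=0, deg[8]=3.
Step 6: smallest deg-1 vertex = 6, p_6 = 8. Add edge {6,8}. Now deg[6]=0, deg[8]=2.
Step 7: smallest deg-1 vertex = 7, p_7 = 8. Add edge {7,8}. Now deg[7]=0, deg[8]=1.
Final: two remaining deg-1 vertices are 8, 9. Add edge {8,9}.

Answer: 2 4
1 4
1 7
3 5
3 8
6 8
7 8
8 9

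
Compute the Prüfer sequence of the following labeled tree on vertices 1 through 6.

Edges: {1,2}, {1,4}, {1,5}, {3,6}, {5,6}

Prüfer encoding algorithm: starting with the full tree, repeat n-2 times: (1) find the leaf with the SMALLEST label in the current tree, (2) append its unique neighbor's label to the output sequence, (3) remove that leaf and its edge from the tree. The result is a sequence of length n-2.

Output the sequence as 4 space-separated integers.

Step 1: leaves = {2,3,4}. Remove smallest leaf 2, emit neighbor 1.
Step 2: leaves = {3,4}. Remove smallest leaf 3, emit neighbor 6.
Step 3: leaves = {4,6}. Remove smallest leaf 4, emit neighbor 1.
Step 4: leaves = {1,6}. Remove smallest leaf 1, emit neighbor 5.
Done: 2 vertices remain (5, 6). Sequence = [1 6 1 5]

Answer: 1 6 1 5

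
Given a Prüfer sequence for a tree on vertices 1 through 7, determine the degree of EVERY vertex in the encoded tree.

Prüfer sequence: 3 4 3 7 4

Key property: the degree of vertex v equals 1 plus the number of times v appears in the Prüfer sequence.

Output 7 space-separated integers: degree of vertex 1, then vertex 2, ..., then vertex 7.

p_1 = 3: count[3] becomes 1
p_2 = 4: count[4] becomes 1
p_3 = 3: count[3] becomes 2
p_4 = 7: count[7] becomes 1
p_5 = 4: count[4] becomes 2
Degrees (1 + count): deg[1]=1+0=1, deg[2]=1+0=1, deg[3]=1+2=3, deg[4]=1+2=3, deg[5]=1+0=1, deg[6]=1+0=1, deg[7]=1+1=2

Answer: 1 1 3 3 1 1 2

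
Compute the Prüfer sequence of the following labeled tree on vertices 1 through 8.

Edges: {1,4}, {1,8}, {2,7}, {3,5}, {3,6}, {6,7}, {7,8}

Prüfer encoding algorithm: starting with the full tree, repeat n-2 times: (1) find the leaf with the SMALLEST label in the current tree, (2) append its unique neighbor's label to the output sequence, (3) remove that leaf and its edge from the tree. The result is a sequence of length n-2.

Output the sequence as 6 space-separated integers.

Step 1: leaves = {2,4,5}. Remove smallest leaf 2, emit neighbor 7.
Step 2: leaves = {4,5}. Remove smallest leaf 4, emit neighbor 1.
Step 3: leaves = {1,5}. Remove smallest leaf 1, emit neighbor 8.
Step 4: leaves = {5,8}. Remove smallest leaf 5, emit neighbor 3.
Step 5: leaves = {3,8}. Remove smallest leaf 3, emit neighbor 6.
Step 6: leaves = {6,8}. Remove smallest leaf 6, emit neighbor 7.
Done: 2 vertices remain (7, 8). Sequence = [7 1 8 3 6 7]

Answer: 7 1 8 3 6 7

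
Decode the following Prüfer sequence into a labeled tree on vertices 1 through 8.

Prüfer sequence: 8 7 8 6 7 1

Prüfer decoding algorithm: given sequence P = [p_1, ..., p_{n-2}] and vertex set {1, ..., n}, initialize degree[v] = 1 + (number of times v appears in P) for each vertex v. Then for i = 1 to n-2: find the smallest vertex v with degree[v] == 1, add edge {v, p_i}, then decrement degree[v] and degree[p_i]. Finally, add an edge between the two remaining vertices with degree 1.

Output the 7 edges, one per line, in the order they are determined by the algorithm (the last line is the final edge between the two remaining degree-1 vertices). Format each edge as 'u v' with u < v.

Answer: 2 8
3 7
4 8
5 6
6 7
1 7
1 8

Derivation:
Initial degrees: {1:2, 2:1, 3:1, 4:1, 5:1, 6:2, 7:3, 8:3}
Step 1: smallest deg-1 vertex = 2, p_1 = 8. Add edge {2,8}. Now deg[2]=0, deg[8]=2.
Step 2: smallest deg-1 vertex = 3, p_2 = 7. Add edge {3,7}. Now deg[3]=0, deg[7]=2.
Step 3: smallest deg-1 vertex = 4, p_3 = 8. Add edge {4,8}. Now deg[4]=0, deg[8]=1.
Step 4: smallest deg-1 vertex = 5, p_4 = 6. Add edge {5,6}. Now deg[5]=0, deg[6]=1.
Step 5: smallest deg-1 vertex = 6, p_5 = 7. Add edge {6,7}. Now deg[6]=0, deg[7]=1.
Step 6: smallest deg-1 vertex = 7, p_6 = 1. Add edge {1,7}. Now deg[7]=0, deg[1]=1.
Final: two remaining deg-1 vertices are 1, 8. Add edge {1,8}.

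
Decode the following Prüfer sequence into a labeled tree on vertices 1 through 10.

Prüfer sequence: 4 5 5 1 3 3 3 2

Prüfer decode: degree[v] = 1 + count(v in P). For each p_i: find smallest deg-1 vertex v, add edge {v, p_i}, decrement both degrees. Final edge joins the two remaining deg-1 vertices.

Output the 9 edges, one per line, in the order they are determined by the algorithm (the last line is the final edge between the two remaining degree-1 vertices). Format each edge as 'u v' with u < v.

Initial degrees: {1:2, 2:2, 3:4, 4:2, 5:3, 6:1, 7:1, 8:1, 9:1, 10:1}
Step 1: smallest deg-1 vertex = 6, p_1 = 4. Add edge {4,6}. Now deg[6]=0, deg[4]=1.
Step 2: smallest deg-1 vertex = 4, p_2 = 5. Add edge {4,5}. Now deg[4]=0, deg[5]=2.
Step 3: smallest deg-1 vertex = 7, p_3 = 5. Add edge {5,7}. Now deg[7]=0, deg[5]=1.
Step 4: smallest deg-1 vertex = 5, p_4 = 1. Add edge {1,5}. Now deg[5]=0, deg[1]=1.
Step 5: smallest deg-1 vertex = 1, p_5 = 3. Add edge {1,3}. Now deg[1]=0, deg[3]=3.
Step 6: smallest deg-1 vertex = 8, p_6 = 3. Add edge {3,8}. Now deg[8]=0, deg[3]=2.
Step 7: smallest deg-1 vertex = 9, p_7 = 3. Add edge {3,9}. Now deg[9]=0, deg[3]=1.
Step 8: smallest deg-1 vertex = 3, p_8 = 2. Add edge {2,3}. Now deg[3]=0, deg[2]=1.
Final: two remaining deg-1 vertices are 2, 10. Add edge {2,10}.

Answer: 4 6
4 5
5 7
1 5
1 3
3 8
3 9
2 3
2 10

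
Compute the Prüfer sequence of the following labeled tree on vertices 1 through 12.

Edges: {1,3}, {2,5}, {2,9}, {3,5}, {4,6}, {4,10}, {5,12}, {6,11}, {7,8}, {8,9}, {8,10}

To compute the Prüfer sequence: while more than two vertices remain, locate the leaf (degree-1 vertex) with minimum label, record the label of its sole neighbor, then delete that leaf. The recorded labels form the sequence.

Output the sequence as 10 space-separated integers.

Step 1: leaves = {1,7,11,12}. Remove smallest leaf 1, emit neighbor 3.
Step 2: leaves = {3,7,11,12}. Remove smallest leaf 3, emit neighbor 5.
Step 3: leaves = {7,11,12}. Remove smallest leaf 7, emit neighbor 8.
Step 4: leaves = {11,12}. Remove smallest leaf 11, emit neighbor 6.
Step 5: leaves = {6,12}. Remove smallest leaf 6, emit neighbor 4.
Step 6: leaves = {4,12}. Remove smallest leaf 4, emit neighbor 10.
Step 7: leaves = {10,12}. Remove smallest leaf 10, emit neighbor 8.
Step 8: leaves = {8,12}. Remove smallest leaf 8, emit neighbor 9.
Step 9: leaves = {9,12}. Remove smallest leaf 9, emit neighbor 2.
Step 10: leaves = {2,12}. Remove smallest leaf 2, emit neighbor 5.
Done: 2 vertices remain (5, 12). Sequence = [3 5 8 6 4 10 8 9 2 5]

Answer: 3 5 8 6 4 10 8 9 2 5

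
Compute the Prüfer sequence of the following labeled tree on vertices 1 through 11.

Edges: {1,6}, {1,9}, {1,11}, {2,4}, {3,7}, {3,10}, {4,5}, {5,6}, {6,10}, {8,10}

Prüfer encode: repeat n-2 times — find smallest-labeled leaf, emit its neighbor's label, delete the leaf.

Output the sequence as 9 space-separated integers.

Answer: 4 5 6 3 10 10 1 6 1

Derivation:
Step 1: leaves = {2,7,8,9,11}. Remove smallest leaf 2, emit neighbor 4.
Step 2: leaves = {4,7,8,9,11}. Remove smallest leaf 4, emit neighbor 5.
Step 3: leaves = {5,7,8,9,11}. Remove smallest leaf 5, emit neighbor 6.
Step 4: leaves = {7,8,9,11}. Remove smallest leaf 7, emit neighbor 3.
Step 5: leaves = {3,8,9,11}. Remove smallest leaf 3, emit neighbor 10.
Step 6: leaves = {8,9,11}. Remove smallest leaf 8, emit neighbor 10.
Step 7: leaves = {9,10,11}. Remove smallest leaf 9, emit neighbor 1.
Step 8: leaves = {10,11}. Remove smallest leaf 10, emit neighbor 6.
Step 9: leaves = {6,11}. Remove smallest leaf 6, emit neighbor 1.
Done: 2 vertices remain (1, 11). Sequence = [4 5 6 3 10 10 1 6 1]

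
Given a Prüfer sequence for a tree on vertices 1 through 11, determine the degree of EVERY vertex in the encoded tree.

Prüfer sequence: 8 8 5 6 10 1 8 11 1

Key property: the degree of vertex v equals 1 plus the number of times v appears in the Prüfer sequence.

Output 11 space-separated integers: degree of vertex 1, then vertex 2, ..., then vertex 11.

p_1 = 8: count[8] becomes 1
p_2 = 8: count[8] becomes 2
p_3 = 5: count[5] becomes 1
p_4 = 6: count[6] becomes 1
p_5 = 10: count[10] becomes 1
p_6 = 1: count[1] becomes 1
p_7 = 8: count[8] becomes 3
p_8 = 11: count[11] becomes 1
p_9 = 1: count[1] becomes 2
Degrees (1 + count): deg[1]=1+2=3, deg[2]=1+0=1, deg[3]=1+0=1, deg[4]=1+0=1, deg[5]=1+1=2, deg[6]=1+1=2, deg[7]=1+0=1, deg[8]=1+3=4, deg[9]=1+0=1, deg[10]=1+1=2, deg[11]=1+1=2

Answer: 3 1 1 1 2 2 1 4 1 2 2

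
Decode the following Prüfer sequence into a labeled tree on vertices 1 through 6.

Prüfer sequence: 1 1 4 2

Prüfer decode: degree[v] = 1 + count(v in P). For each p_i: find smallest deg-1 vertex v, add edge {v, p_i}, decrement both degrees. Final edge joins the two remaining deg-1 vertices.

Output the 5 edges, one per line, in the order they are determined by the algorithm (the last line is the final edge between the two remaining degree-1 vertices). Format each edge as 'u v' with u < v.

Answer: 1 3
1 5
1 4
2 4
2 6

Derivation:
Initial degrees: {1:3, 2:2, 3:1, 4:2, 5:1, 6:1}
Step 1: smallest deg-1 vertex = 3, p_1 = 1. Add edge {1,3}. Now deg[3]=0, deg[1]=2.
Step 2: smallest deg-1 vertex = 5, p_2 = 1. Add edge {1,5}. Now deg[5]=0, deg[1]=1.
Step 3: smallest deg-1 vertex = 1, p_3 = 4. Add edge {1,4}. Now deg[1]=0, deg[4]=1.
Step 4: smallest deg-1 vertex = 4, p_4 = 2. Add edge {2,4}. Now deg[4]=0, deg[2]=1.
Final: two remaining deg-1 vertices are 2, 6. Add edge {2,6}.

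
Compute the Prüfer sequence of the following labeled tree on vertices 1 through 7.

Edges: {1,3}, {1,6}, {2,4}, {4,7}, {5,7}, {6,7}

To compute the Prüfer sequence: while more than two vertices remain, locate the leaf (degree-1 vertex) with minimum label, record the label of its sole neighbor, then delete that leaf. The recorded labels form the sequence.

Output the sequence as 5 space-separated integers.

Answer: 4 1 6 7 7

Derivation:
Step 1: leaves = {2,3,5}. Remove smallest leaf 2, emit neighbor 4.
Step 2: leaves = {3,4,5}. Remove smallest leaf 3, emit neighbor 1.
Step 3: leaves = {1,4,5}. Remove smallest leaf 1, emit neighbor 6.
Step 4: leaves = {4,5,6}. Remove smallest leaf 4, emit neighbor 7.
Step 5: leaves = {5,6}. Remove smallest leaf 5, emit neighbor 7.
Done: 2 vertices remain (6, 7). Sequence = [4 1 6 7 7]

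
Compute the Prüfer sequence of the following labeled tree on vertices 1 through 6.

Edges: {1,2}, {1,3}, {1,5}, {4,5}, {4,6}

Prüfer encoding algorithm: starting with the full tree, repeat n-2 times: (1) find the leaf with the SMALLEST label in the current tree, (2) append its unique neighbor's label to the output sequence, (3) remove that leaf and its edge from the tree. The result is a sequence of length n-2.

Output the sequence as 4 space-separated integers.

Step 1: leaves = {2,3,6}. Remove smallest leaf 2, emit neighbor 1.
Step 2: leaves = {3,6}. Remove smallest leaf 3, emit neighbor 1.
Step 3: leaves = {1,6}. Remove smallest leaf 1, emit neighbor 5.
Step 4: leaves = {5,6}. Remove smallest leaf 5, emit neighbor 4.
Done: 2 vertices remain (4, 6). Sequence = [1 1 5 4]

Answer: 1 1 5 4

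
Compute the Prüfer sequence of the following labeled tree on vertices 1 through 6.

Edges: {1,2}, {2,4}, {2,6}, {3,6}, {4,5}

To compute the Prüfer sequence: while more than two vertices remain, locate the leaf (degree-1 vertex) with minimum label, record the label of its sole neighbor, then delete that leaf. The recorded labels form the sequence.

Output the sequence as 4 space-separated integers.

Answer: 2 6 4 2

Derivation:
Step 1: leaves = {1,3,5}. Remove smallest leaf 1, emit neighbor 2.
Step 2: leaves = {3,5}. Remove smallest leaf 3, emit neighbor 6.
Step 3: leaves = {5,6}. Remove smallest leaf 5, emit neighbor 4.
Step 4: leaves = {4,6}. Remove smallest leaf 4, emit neighbor 2.
Done: 2 vertices remain (2, 6). Sequence = [2 6 4 2]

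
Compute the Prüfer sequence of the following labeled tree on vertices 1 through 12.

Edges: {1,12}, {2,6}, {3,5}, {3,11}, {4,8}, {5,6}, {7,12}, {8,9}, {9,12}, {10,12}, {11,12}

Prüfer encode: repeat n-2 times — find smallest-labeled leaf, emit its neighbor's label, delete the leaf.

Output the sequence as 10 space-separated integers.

Answer: 12 6 8 5 3 11 12 9 12 12

Derivation:
Step 1: leaves = {1,2,4,7,10}. Remove smallest leaf 1, emit neighbor 12.
Step 2: leaves = {2,4,7,10}. Remove smallest leaf 2, emit neighbor 6.
Step 3: leaves = {4,6,7,10}. Remove smallest leaf 4, emit neighbor 8.
Step 4: leaves = {6,7,8,10}. Remove smallest leaf 6, emit neighbor 5.
Step 5: leaves = {5,7,8,10}. Remove smallest leaf 5, emit neighbor 3.
Step 6: leaves = {3,7,8,10}. Remove smallest leaf 3, emit neighbor 11.
Step 7: leaves = {7,8,10,11}. Remove smallest leaf 7, emit neighbor 12.
Step 8: leaves = {8,10,11}. Remove smallest leaf 8, emit neighbor 9.
Step 9: leaves = {9,10,11}. Remove smallest leaf 9, emit neighbor 12.
Step 10: leaves = {10,11}. Remove smallest leaf 10, emit neighbor 12.
Done: 2 vertices remain (11, 12). Sequence = [12 6 8 5 3 11 12 9 12 12]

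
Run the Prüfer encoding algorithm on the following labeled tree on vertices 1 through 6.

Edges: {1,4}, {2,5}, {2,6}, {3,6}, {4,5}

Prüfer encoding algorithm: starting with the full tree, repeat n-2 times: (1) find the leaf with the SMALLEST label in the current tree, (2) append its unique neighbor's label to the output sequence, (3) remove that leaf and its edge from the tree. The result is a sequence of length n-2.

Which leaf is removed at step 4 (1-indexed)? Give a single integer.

Answer: 5

Derivation:
Step 1: current leaves = {1,3}. Remove leaf 1 (neighbor: 4).
Step 2: current leaves = {3,4}. Remove leaf 3 (neighbor: 6).
Step 3: current leaves = {4,6}. Remove leaf 4 (neighbor: 5).
Step 4: current leaves = {5,6}. Remove leaf 5 (neighbor: 2).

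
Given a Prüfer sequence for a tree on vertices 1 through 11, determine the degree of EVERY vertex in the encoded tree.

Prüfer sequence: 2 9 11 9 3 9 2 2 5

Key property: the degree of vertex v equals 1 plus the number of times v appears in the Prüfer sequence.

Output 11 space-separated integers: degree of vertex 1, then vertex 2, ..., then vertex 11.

Answer: 1 4 2 1 2 1 1 1 4 1 2

Derivation:
p_1 = 2: count[2] becomes 1
p_2 = 9: count[9] becomes 1
p_3 = 11: count[11] becomes 1
p_4 = 9: count[9] becomes 2
p_5 = 3: count[3] becomes 1
p_6 = 9: count[9] becomes 3
p_7 = 2: count[2] becomes 2
p_8 = 2: count[2] becomes 3
p_9 = 5: count[5] becomes 1
Degrees (1 + count): deg[1]=1+0=1, deg[2]=1+3=4, deg[3]=1+1=2, deg[4]=1+0=1, deg[5]=1+1=2, deg[6]=1+0=1, deg[7]=1+0=1, deg[8]=1+0=1, deg[9]=1+3=4, deg[10]=1+0=1, deg[11]=1+1=2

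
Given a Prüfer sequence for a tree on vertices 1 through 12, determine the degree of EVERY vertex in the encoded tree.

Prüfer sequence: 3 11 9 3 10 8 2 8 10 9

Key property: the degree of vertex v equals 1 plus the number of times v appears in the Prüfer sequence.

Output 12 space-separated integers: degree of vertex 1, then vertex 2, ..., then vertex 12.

p_1 = 3: count[3] becomes 1
p_2 = 11: count[11] becomes 1
p_3 = 9: count[9] becomes 1
p_4 = 3: count[3] becomes 2
p_5 = 10: count[10] becomes 1
p_6 = 8: count[8] becomes 1
p_7 = 2: count[2] becomes 1
p_8 = 8: count[8] becomes 2
p_9 = 10: count[10] becomes 2
p_10 = 9: count[9] becomes 2
Degrees (1 + count): deg[1]=1+0=1, deg[2]=1+1=2, deg[3]=1+2=3, deg[4]=1+0=1, deg[5]=1+0=1, deg[6]=1+0=1, deg[7]=1+0=1, deg[8]=1+2=3, deg[9]=1+2=3, deg[10]=1+2=3, deg[11]=1+1=2, deg[12]=1+0=1

Answer: 1 2 3 1 1 1 1 3 3 3 2 1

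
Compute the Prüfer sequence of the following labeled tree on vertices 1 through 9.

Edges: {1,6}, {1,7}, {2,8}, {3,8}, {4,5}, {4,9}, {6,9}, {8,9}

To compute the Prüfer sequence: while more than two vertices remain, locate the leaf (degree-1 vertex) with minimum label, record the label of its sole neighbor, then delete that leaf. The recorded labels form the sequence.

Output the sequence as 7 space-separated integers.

Answer: 8 8 4 9 1 6 9

Derivation:
Step 1: leaves = {2,3,5,7}. Remove smallest leaf 2, emit neighbor 8.
Step 2: leaves = {3,5,7}. Remove smallest leaf 3, emit neighbor 8.
Step 3: leaves = {5,7,8}. Remove smallest leaf 5, emit neighbor 4.
Step 4: leaves = {4,7,8}. Remove smallest leaf 4, emit neighbor 9.
Step 5: leaves = {7,8}. Remove smallest leaf 7, emit neighbor 1.
Step 6: leaves = {1,8}. Remove smallest leaf 1, emit neighbor 6.
Step 7: leaves = {6,8}. Remove smallest leaf 6, emit neighbor 9.
Done: 2 vertices remain (8, 9). Sequence = [8 8 4 9 1 6 9]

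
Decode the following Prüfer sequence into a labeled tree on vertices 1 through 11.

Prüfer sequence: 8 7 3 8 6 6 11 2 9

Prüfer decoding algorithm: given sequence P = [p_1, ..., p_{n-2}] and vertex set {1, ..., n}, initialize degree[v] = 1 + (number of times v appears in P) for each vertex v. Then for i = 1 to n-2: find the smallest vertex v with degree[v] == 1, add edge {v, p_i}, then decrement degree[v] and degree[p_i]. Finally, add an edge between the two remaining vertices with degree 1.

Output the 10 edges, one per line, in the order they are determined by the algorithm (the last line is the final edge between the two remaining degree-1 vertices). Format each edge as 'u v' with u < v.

Initial degrees: {1:1, 2:2, 3:2, 4:1, 5:1, 6:3, 7:2, 8:3, 9:2, 10:1, 11:2}
Step 1: smallest deg-1 vertex = 1, p_1 = 8. Add edge {1,8}. Now deg[1]=0, deg[8]=2.
Step 2: smallest deg-1 vertex = 4, p_2 = 7. Add edge {4,7}. Now deg[4]=0, deg[7]=1.
Step 3: smallest deg-1 vertex = 5, p_3 = 3. Add edge {3,5}. Now deg[5]=0, deg[3]=1.
Step 4: smallest deg-1 vertex = 3, p_4 = 8. Add edge {3,8}. Now deg[3]=0, deg[8]=1.
Step 5: smallest deg-1 vertex = 7, p_5 = 6. Add edge {6,7}. Now deg[7]=0, deg[6]=2.
Step 6: smallest deg-1 vertex = 8, p_6 = 6. Add edge {6,8}. Now deg[8]=0, deg[6]=1.
Step 7: smallest deg-1 vertex = 6, p_7 = 11. Add edge {6,11}. Now deg[6]=0, deg[11]=1.
Step 8: smallest deg-1 vertex = 10, p_8 = 2. Add edge {2,10}. Now deg[10]=0, deg[2]=1.
Step 9: smallest deg-1 vertex = 2, p_9 = 9. Add edge {2,9}. Now deg[2]=0, deg[9]=1.
Final: two remaining deg-1 vertices are 9, 11. Add edge {9,11}.

Answer: 1 8
4 7
3 5
3 8
6 7
6 8
6 11
2 10
2 9
9 11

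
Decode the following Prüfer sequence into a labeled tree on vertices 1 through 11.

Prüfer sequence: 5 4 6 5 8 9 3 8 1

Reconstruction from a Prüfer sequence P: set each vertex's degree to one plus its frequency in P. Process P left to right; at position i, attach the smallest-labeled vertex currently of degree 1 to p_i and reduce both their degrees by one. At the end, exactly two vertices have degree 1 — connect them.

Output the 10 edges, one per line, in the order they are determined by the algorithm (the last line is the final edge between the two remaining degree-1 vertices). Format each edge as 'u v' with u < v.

Initial degrees: {1:2, 2:1, 3:2, 4:2, 5:3, 6:2, 7:1, 8:3, 9:2, 10:1, 11:1}
Step 1: smallest deg-1 vertex = 2, p_1 = 5. Add edge {2,5}. Now deg[2]=0, deg[5]=2.
Step 2: smallest deg-1 vertex = 7, p_2 = 4. Add edge {4,7}. Now deg[7]=0, deg[4]=1.
Step 3: smallest deg-1 vertex = 4, p_3 = 6. Add edge {4,6}. Now deg[4]=0, deg[6]=1.
Step 4: smallest deg-1 vertex = 6, p_4 = 5. Add edge {5,6}. Now deg[6]=0, deg[5]=1.
Step 5: smallest deg-1 vertex = 5, p_5 = 8. Add edge {5,8}. Now deg[5]=0, deg[8]=2.
Step 6: smallest deg-1 vertex = 10, p_6 = 9. Add edge {9,10}. Now deg[10]=0, deg[9]=1.
Step 7: smallest deg-1 vertex = 9, p_7 = 3. Add edge {3,9}. Now deg[9]=0, deg[3]=1.
Step 8: smallest deg-1 vertex = 3, p_8 = 8. Add edge {3,8}. Now deg[3]=0, deg[8]=1.
Step 9: smallest deg-1 vertex = 8, p_9 = 1. Add edge {1,8}. Now deg[8]=0, deg[1]=1.
Final: two remaining deg-1 vertices are 1, 11. Add edge {1,11}.

Answer: 2 5
4 7
4 6
5 6
5 8
9 10
3 9
3 8
1 8
1 11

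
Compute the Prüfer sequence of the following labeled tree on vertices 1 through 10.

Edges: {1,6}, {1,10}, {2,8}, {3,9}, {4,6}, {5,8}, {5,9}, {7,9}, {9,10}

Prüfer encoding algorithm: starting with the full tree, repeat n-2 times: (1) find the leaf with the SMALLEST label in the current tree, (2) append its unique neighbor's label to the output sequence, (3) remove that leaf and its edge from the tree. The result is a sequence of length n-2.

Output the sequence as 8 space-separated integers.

Step 1: leaves = {2,3,4,7}. Remove smallest leaf 2, emit neighbor 8.
Step 2: leaves = {3,4,7,8}. Remove smallest leaf 3, emit neighbor 9.
Step 3: leaves = {4,7,8}. Remove smallest leaf 4, emit neighbor 6.
Step 4: leaves = {6,7,8}. Remove smallest leaf 6, emit neighbor 1.
Step 5: leaves = {1,7,8}. Remove smallest leaf 1, emit neighbor 10.
Step 6: leaves = {7,8,10}. Remove smallest leaf 7, emit neighbor 9.
Step 7: leaves = {8,10}. Remove smallest leaf 8, emit neighbor 5.
Step 8: leaves = {5,10}. Remove smallest leaf 5, emit neighbor 9.
Done: 2 vertices remain (9, 10). Sequence = [8 9 6 1 10 9 5 9]

Answer: 8 9 6 1 10 9 5 9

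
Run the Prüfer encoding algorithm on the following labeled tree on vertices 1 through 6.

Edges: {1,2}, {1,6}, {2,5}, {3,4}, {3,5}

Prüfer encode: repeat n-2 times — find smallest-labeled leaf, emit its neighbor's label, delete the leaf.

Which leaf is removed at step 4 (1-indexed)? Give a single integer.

Step 1: current leaves = {4,6}. Remove leaf 4 (neighbor: 3).
Step 2: current leaves = {3,6}. Remove leaf 3 (neighbor: 5).
Step 3: current leaves = {5,6}. Remove leaf 5 (neighbor: 2).
Step 4: current leaves = {2,6}. Remove leaf 2 (neighbor: 1).

Answer: 2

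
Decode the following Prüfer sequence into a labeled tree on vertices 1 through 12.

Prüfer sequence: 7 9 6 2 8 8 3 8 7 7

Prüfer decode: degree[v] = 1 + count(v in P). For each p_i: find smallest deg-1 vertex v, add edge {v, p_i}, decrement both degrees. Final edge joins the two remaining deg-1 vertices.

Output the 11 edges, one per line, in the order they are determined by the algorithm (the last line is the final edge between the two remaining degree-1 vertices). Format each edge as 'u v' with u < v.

Initial degrees: {1:1, 2:2, 3:2, 4:1, 5:1, 6:2, 7:4, 8:4, 9:2, 10:1, 11:1, 12:1}
Step 1: smallest deg-1 vertex = 1, p_1 = 7. Add edge {1,7}. Now deg[1]=0, deg[7]=3.
Step 2: smallest deg-1 vertex = 4, p_2 = 9. Add edge {4,9}. Now deg[4]=0, deg[9]=1.
Step 3: smallest deg-1 vertex = 5, p_3 = 6. Add edge {5,6}. Now deg[5]=0, deg[6]=1.
Step 4: smallest deg-1 vertex = 6, p_4 = 2. Add edge {2,6}. Now deg[6]=0, deg[2]=1.
Step 5: smallest deg-1 vertex = 2, p_5 = 8. Add edge {2,8}. Now deg[2]=0, deg[8]=3.
Step 6: smallest deg-1 vertex = 9, p_6 = 8. Add edge {8,9}. Now deg[9]=0, deg[8]=2.
Step 7: smallest deg-1 vertex = 10, p_7 = 3. Add edge {3,10}. Now deg[10]=0, deg[3]=1.
Step 8: smallest deg-1 vertex = 3, p_8 = 8. Add edge {3,8}. Now deg[3]=0, deg[8]=1.
Step 9: smallest deg-1 vertex = 8, p_9 = 7. Add edge {7,8}. Now deg[8]=0, deg[7]=2.
Step 10: smallest deg-1 vertex = 11, p_10 = 7. Add edge {7,11}. Now deg[11]=0, deg[7]=1.
Final: two remaining deg-1 vertices are 7, 12. Add edge {7,12}.

Answer: 1 7
4 9
5 6
2 6
2 8
8 9
3 10
3 8
7 8
7 11
7 12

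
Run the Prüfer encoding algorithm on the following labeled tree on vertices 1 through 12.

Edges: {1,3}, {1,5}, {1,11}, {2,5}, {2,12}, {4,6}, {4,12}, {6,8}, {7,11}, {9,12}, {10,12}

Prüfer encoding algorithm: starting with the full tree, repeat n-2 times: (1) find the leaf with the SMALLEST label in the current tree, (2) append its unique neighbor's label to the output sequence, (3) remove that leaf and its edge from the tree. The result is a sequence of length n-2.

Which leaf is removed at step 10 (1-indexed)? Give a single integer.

Step 1: current leaves = {3,7,8,9,10}. Remove leaf 3 (neighbor: 1).
Step 2: current leaves = {7,8,9,10}. Remove leaf 7 (neighbor: 11).
Step 3: current leaves = {8,9,10,11}. Remove leaf 8 (neighbor: 6).
Step 4: current leaves = {6,9,10,11}. Remove leaf 6 (neighbor: 4).
Step 5: current leaves = {4,9,10,11}. Remove leaf 4 (neighbor: 12).
Step 6: current leaves = {9,10,11}. Remove leaf 9 (neighbor: 12).
Step 7: current leaves = {10,11}. Remove leaf 10 (neighbor: 12).
Step 8: current leaves = {11,12}. Remove leaf 11 (neighbor: 1).
Step 9: current leaves = {1,12}. Remove leaf 1 (neighbor: 5).
Step 10: current leaves = {5,12}. Remove leaf 5 (neighbor: 2).

Answer: 5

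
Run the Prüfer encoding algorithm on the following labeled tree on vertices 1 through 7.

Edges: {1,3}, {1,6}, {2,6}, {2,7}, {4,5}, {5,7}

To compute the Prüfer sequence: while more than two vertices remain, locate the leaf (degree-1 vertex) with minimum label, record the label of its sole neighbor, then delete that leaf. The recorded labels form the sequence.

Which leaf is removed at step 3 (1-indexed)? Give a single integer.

Answer: 4

Derivation:
Step 1: current leaves = {3,4}. Remove leaf 3 (neighbor: 1).
Step 2: current leaves = {1,4}. Remove leaf 1 (neighbor: 6).
Step 3: current leaves = {4,6}. Remove leaf 4 (neighbor: 5).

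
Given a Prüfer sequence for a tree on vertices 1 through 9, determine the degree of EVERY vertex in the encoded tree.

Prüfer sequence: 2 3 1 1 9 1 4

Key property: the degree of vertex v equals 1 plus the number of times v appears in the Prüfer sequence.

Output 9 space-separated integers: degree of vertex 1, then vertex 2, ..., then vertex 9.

p_1 = 2: count[2] becomes 1
p_2 = 3: count[3] becomes 1
p_3 = 1: count[1] becomes 1
p_4 = 1: count[1] becomes 2
p_5 = 9: count[9] becomes 1
p_6 = 1: count[1] becomes 3
p_7 = 4: count[4] becomes 1
Degrees (1 + count): deg[1]=1+3=4, deg[2]=1+1=2, deg[3]=1+1=2, deg[4]=1+1=2, deg[5]=1+0=1, deg[6]=1+0=1, deg[7]=1+0=1, deg[8]=1+0=1, deg[9]=1+1=2

Answer: 4 2 2 2 1 1 1 1 2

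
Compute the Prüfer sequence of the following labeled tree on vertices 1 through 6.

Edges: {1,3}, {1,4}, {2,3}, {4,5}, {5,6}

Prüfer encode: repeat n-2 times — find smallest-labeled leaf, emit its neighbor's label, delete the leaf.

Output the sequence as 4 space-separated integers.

Answer: 3 1 4 5

Derivation:
Step 1: leaves = {2,6}. Remove smallest leaf 2, emit neighbor 3.
Step 2: leaves = {3,6}. Remove smallest leaf 3, emit neighbor 1.
Step 3: leaves = {1,6}. Remove smallest leaf 1, emit neighbor 4.
Step 4: leaves = {4,6}. Remove smallest leaf 4, emit neighbor 5.
Done: 2 vertices remain (5, 6). Sequence = [3 1 4 5]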